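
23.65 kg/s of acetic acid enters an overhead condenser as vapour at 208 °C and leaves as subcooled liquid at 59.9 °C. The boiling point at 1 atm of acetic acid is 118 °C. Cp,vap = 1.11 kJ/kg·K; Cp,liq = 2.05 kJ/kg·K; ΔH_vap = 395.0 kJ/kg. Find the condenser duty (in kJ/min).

vapour 208→118 °C: -99.9 kJ/kg
condensation at 118 °C: -395 kJ/kg
liquid 118→59.9 °C: -119.1 kJ/kg
Δh = -99.9 + -395 + -119.1 = -614 kJ/kg
Q = ṁ·Δh = 23.65 kg/s × -614 kJ/kg = -14521 kJ/s
|Q| = 14521 kW = 871270 kJ/min

Q_c = 871000 kJ/min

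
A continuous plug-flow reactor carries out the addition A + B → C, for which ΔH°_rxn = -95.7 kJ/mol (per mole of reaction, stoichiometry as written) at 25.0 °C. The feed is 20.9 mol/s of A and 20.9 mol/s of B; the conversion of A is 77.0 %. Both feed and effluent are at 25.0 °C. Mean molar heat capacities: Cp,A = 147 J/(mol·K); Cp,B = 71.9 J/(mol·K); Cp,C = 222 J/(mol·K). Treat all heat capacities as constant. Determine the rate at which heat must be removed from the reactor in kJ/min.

Q_out = 92400 kJ/min

Extent of reaction ξ = 0.770 × 20.9 = 16.093 mol/s
Reaction term: ξ·ΔH°_rxn = 16.093 × -95.7 = -1540.1 kJ/s
Q = ΔH = -1540.1 kJ/s = -1540.1 kW
Heat removed = 92406 kJ/min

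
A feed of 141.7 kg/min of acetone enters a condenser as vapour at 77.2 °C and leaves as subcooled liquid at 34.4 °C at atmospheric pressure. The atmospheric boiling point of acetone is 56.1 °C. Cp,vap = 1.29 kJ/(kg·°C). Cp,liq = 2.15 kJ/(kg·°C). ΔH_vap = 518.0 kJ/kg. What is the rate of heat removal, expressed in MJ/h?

vapour 77.2→56.1 °C: -27.219 kJ/kg
condensation at 56.1 °C: -518 kJ/kg
liquid 56.1→34.4 °C: -46.655 kJ/kg
Δh = -27.219 + -518 + -46.655 = -591.87 kJ/kg
Q = ṁ·Δh = 141.7 kg/min × -591.87 kJ/kg = -83869 kJ/min
|Q| = 1397.8 kW = 5032.1 MJ/h

Q_c = 5030 MJ/h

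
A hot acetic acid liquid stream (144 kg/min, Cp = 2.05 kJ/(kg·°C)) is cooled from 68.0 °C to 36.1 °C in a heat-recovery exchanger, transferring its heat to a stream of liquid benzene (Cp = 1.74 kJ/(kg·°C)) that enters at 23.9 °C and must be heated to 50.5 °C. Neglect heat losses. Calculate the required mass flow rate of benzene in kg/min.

ṁ_c = 203 kg/min

Heat released by hot stream: Q = 144 × 2.05 × (68.0 − 36.1) = 9416.9 kJ/min
Energy balance on cold side (adiabatic exchanger): Q = ṁ_c·Cp_c·(T_c,out − T_c,in)
ṁ_c = 9416.9 / [1.74 × (50.5 − 23.9)] = 203.46 kg/min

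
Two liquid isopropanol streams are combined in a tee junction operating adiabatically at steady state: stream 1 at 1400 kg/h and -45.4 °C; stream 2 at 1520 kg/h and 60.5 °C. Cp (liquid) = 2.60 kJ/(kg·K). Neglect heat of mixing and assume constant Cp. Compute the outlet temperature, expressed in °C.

T_out = 9.73 °C

No heat crosses the boundary, so H_out = H_in.
Σ ṁᵢCp,ᵢTᵢ = 1400×2.60×-45.4 + 1520×2.60×60.5 = 73840
Σ ṁᵢCp,ᵢ = 1400×2.60 + 1520×2.60 = 7592
T_out = 73840 / 7592 = 9.726 °C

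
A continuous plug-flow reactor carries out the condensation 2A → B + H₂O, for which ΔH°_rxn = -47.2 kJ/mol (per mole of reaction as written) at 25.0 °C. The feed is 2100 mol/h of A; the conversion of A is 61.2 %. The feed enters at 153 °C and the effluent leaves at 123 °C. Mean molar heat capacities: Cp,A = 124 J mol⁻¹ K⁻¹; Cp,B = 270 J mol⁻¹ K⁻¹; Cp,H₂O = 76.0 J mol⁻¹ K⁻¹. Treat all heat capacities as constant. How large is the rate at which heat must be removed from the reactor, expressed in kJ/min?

Extent of reaction ξ = 0.612 × 2100 / 2 = 642.6 mol/h
Reaction term: ξ·ΔH°_rxn = 642.6 × -47.2 = -30331 kJ/h
Sensible, feed 153→25 °C: -33331 kJ/h
Outlet flows (mol/h): A 814.8, B 642.6, H₂O 642.6
Sensible, products 25→123 °C: 31691 kJ/h
Q = ΔH = -31971 kJ/h = -8.8809 kW
Heat removed = 532.85 kJ/min

Q_out = 533 kJ/min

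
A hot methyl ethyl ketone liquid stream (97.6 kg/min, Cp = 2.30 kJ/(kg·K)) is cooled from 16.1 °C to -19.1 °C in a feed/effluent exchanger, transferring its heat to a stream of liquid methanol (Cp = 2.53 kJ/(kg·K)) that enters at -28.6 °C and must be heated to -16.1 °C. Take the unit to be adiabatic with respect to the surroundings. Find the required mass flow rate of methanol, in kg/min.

ṁ_c = 250 kg/min

Heat released by hot stream: Q = 97.6 × 2.30 × (16.1 − -19.1) = 7901.7 kJ/min
Energy balance on cold side (adiabatic exchanger): Q = ṁ_c·Cp_c·(T_c,out − T_c,in)
ṁ_c = 7901.7 / [2.53 × (-16.1 − -28.6)] = 249.86 kg/min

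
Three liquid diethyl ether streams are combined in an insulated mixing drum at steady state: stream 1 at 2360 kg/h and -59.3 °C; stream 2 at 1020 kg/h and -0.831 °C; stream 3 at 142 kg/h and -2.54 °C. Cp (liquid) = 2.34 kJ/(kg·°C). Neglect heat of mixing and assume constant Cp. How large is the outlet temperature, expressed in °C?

T_out = -40.1 °C

Energy balance with Q = 0: Σ ṁᵢCp,ᵢ(T_out − Tᵢ) = 0
T_out = Σ ṁᵢCp,ᵢTᵢ / Σ ṁᵢCp,ᵢ
      = -330310 / 8241.5 = -40.078 °C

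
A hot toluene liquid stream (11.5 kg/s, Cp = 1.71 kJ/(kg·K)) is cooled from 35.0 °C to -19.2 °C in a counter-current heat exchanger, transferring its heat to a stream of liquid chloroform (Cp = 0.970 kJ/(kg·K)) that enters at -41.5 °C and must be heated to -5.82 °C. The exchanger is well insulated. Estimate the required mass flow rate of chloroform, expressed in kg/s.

ṁ_c = 30.8 kg/s

Heat released by hot stream: Q = 11.5 × 1.71 × (35.0 − -19.2) = 1065.8 kJ/s
Energy balance on cold side (adiabatic exchanger): Q = ṁ_c·Cp_c·(T_c,out − T_c,in)
ṁ_c = 1065.8 / [0.970 × (-5.82 − -41.5)] = 30.796 kg/s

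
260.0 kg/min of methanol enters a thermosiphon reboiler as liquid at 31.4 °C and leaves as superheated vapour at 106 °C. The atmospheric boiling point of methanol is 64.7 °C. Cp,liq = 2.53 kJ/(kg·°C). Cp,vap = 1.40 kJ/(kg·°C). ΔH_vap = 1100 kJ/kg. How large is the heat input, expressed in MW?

liquid 31.4→64.7 °C: 84.249 kJ/kg
vaporisation at 64.7 °C: 1100 kJ/kg
vapour 64.7→106 °C: 57.82 kJ/kg
Δh = 84.249 + 1100 + 57.82 = 1242.1 kJ/kg
Q = ṁ·Δh = 260.0 kg/min × 1242.1 kJ/kg = 322940 kJ/min
|Q| = 5382.3 kW = 5.3823 MW

Q = 5.38 MW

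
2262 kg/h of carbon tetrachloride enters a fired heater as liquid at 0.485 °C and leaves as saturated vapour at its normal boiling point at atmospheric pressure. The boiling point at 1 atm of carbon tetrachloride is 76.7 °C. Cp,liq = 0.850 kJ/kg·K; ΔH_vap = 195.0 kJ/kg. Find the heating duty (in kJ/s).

liquid 0.485→76.7 °C: 64.783 kJ/kg
vaporisation at 76.7 °C: 195 kJ/kg
Δh = 64.783 + 195 = 259.78 kJ/kg
Q = ṁ·Δh = 2262 kg/h × 259.78 kJ/kg = 587630 kJ/h
|Q| = 163.23 kW

Q = 163 kJ/s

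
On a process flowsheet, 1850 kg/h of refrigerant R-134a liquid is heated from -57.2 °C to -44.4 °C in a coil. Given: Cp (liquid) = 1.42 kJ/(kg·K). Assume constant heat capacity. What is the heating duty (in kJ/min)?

Q = ṁ·Cp·ΔT = 1850 × 1.42 × (-44.4 − -57.2) = 33626 kJ/h
Converting: 33626 / 3600 s = 9.3404 kW
Heating duty = 560.43 kJ/min

Q = 560 kJ/min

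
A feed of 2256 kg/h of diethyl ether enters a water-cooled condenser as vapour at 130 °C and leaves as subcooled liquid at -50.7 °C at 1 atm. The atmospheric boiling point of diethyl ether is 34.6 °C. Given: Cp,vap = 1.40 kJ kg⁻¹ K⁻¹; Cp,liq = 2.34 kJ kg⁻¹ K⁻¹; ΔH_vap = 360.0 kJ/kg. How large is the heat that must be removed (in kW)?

Q_c = 434 kW

vapour 130→34.6 °C: -133.56 kJ/kg
condensation at 34.6 °C: -360 kJ/kg
liquid 34.6→-50.7 °C: -199.6 kJ/kg
Δh = -133.56 + -360 + -199.6 = -693.16 kJ/kg
Q = ṁ·Δh = 2256 kg/h × -693.16 kJ/kg = -1.5638e+06 kJ/h
|Q| = 434.38 kW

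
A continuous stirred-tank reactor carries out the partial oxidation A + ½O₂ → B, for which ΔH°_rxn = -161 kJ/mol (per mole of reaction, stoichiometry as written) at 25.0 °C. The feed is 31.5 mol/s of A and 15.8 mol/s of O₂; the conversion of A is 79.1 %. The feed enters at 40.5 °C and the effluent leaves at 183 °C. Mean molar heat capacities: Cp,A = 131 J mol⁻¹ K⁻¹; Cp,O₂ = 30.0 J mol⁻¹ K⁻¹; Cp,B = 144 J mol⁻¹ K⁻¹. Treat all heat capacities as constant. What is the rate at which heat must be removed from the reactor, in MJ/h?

Extent of reaction ξ = 0.791 × 31.5 = 24.917 mol/s
Reaction term: ξ·ΔH°_rxn = 24.917 × -161 = -4011.6 kJ/s
Sensible, feed 40.5→25 °C: -71.308 kJ/s
Outlet flows (mol/s): A 6.5835, O₂ 3.3417, B 24.917
Sensible, products 25→183 °C: 719.01 kJ/s
Q = ΔH = -3363.9 kJ/s = -3363.9 kW
Heat removed = 12110 MJ/h

Q_out = 12100 MJ/h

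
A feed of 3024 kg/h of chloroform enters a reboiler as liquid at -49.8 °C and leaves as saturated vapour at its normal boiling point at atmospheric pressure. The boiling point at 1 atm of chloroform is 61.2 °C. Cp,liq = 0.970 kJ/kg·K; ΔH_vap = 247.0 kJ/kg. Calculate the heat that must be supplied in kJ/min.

liquid -49.8→61.2 °C: 107.67 kJ/kg
vaporisation at 61.2 °C: 247 kJ/kg
Δh = 107.67 + 247 = 354.67 kJ/kg
Q = ṁ·Δh = 3024 kg/h × 354.67 kJ/kg = 1.0725e+06 kJ/h
|Q| = 297.92 kW = 17875 kJ/min

Q = 17900 kJ/min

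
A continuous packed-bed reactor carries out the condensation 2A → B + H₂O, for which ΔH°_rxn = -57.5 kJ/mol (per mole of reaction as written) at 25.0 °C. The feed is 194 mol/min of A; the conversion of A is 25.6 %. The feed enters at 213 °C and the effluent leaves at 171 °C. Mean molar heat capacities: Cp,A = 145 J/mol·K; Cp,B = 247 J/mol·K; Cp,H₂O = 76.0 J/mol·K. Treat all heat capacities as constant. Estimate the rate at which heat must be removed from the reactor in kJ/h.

Q_out = 149000 kJ/h

Extent of reaction ξ = 0.256 × 194 / 2 = 24.832 mol/min
Reaction term: ξ·ΔH°_rxn = 24.832 × -57.5 = -1427.8 kJ/min
Sensible, feed 213→25 °C: -5288.4 kJ/min
Outlet flows (mol/min): A 144.34, B 24.832, H₂O 24.832
Sensible, products 25→171 °C: 4226.6 kJ/min
Q = ΔH = -2489.7 kJ/min = -41.494 kW
Heat removed = 149380 kJ/h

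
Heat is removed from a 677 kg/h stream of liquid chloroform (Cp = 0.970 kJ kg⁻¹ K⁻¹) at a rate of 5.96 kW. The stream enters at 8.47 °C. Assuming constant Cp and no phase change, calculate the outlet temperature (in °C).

Q = 5.96 kW = 21456 kJ/h
ΔT = Q/(ṁ·Cp) = 21456/(677×0.970) = 32.673 K
T_out = 8.47 − 32.673 = -24.203 °C

T_out = -24.2 °C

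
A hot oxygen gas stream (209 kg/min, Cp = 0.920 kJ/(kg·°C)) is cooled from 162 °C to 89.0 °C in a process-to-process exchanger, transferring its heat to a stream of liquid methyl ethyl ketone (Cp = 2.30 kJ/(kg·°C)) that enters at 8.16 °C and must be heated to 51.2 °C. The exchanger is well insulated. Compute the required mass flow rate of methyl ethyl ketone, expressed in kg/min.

ṁ_c = 142 kg/min

Heat released by hot stream: Q = 209 × 0.920 × (162 − 89.0) = 14036 kJ/min
Energy balance on cold side (adiabatic exchanger): Q = ṁ_c·Cp_c·(T_c,out − T_c,in)
ṁ_c = 14036 / [2.30 × (51.2 − 8.16)] = 141.79 kg/min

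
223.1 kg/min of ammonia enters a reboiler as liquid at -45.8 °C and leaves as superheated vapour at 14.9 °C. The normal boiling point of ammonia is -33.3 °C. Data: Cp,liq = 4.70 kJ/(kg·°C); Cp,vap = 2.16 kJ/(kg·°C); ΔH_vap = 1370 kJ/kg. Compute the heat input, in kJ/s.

Q = 5700 kJ/s

liquid -45.8→-33.3 °C: 58.75 kJ/kg
vaporisation at -33.3 °C: 1370 kJ/kg
vapour -33.3→14.9 °C: 104.11 kJ/kg
Δh = 58.75 + 1370 + 104.11 = 1532.9 kJ/kg
Q = ṁ·Δh = 223.1 kg/min × 1532.9 kJ/kg = 341980 kJ/min
|Q| = 5699.7 kW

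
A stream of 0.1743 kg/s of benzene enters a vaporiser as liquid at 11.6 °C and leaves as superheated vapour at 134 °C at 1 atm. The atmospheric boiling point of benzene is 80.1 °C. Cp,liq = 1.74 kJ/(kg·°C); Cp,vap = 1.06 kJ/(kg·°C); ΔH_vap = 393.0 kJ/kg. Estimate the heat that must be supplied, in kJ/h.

Q = 357000 kJ/h

liquid 11.6→80.1 °C: 119.19 kJ/kg
vaporisation at 80.1 °C: 393 kJ/kg
vapour 80.1→134 °C: 57.134 kJ/kg
Δh = 119.19 + 393 + 57.134 = 569.32 kJ/kg
Q = ṁ·Δh = 0.1743 kg/s × 569.32 kJ/kg = 99.233 kJ/s
|Q| = 99.233 kW = 357240 kJ/h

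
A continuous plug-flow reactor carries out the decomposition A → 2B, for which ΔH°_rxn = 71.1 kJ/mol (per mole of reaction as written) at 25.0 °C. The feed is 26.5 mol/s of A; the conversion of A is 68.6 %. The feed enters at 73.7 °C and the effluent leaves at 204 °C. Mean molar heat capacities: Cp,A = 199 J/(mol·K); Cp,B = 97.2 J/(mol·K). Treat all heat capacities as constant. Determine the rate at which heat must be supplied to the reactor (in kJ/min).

Q_in = 118000 kJ/min

Extent of reaction ξ = 0.686 × 26.5 = 18.179 mol/s
Reaction term: ξ·ΔH°_rxn = 18.179 × 71.1 = 1292.5 kJ/s
Sensible, feed 73.7→25 °C: -256.82 kJ/s
Outlet flows (mol/s): A 8.321, B 36.358
Sensible, products 25→204 °C: 928.99 kJ/s
Q = ΔH = 1964.7 kJ/s = 1964.7 kW
Heat supplied = 117880 kJ/min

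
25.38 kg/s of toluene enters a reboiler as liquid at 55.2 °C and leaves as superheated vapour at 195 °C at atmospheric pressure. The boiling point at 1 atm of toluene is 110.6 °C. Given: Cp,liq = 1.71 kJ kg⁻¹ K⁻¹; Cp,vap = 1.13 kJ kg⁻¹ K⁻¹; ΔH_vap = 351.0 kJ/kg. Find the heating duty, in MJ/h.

liquid 55.2→110.6 °C: 94.734 kJ/kg
vaporisation at 110.6 °C: 351 kJ/kg
vapour 110.6→195 °C: 95.372 kJ/kg
Δh = 94.734 + 351 + 95.372 = 541.11 kJ/kg
Q = ṁ·Δh = 25.38 kg/s × 541.11 kJ/kg = 13733 kJ/s
|Q| = 13733 kW = 49440 MJ/h

Q = 49400 MJ/h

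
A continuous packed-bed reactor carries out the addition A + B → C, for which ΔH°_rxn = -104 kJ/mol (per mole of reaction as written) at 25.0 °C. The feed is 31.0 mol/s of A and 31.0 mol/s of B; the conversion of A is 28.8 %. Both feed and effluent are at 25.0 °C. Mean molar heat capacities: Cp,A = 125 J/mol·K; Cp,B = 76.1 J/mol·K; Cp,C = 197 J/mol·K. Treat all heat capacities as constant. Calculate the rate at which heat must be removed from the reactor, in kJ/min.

Extent of reaction ξ = 0.288 × 31.0 = 8.928 mol/s
Reaction term: ξ·ΔH°_rxn = 8.928 × -104 = -928.51 kJ/s
Q = ΔH = -928.51 kJ/s = -928.51 kW
Heat removed = 55711 kJ/min

Q_out = 55700 kJ/min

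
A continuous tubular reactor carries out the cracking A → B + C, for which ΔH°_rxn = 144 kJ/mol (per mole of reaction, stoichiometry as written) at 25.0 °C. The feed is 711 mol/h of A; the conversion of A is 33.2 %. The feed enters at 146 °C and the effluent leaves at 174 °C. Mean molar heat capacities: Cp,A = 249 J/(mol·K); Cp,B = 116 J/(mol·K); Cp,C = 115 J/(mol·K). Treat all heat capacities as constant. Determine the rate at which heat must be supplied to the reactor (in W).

Extent of reaction ξ = 0.332 × 711 = 236.05 mol/h
Reaction term: ξ·ΔH°_rxn = 236.05 × 144 = 33991 kJ/h
Sensible, feed 146→25 °C: -21422 kJ/h
Outlet flows (mol/h): A 474.95, B 236.05, C 236.05
Sensible, products 25→174 °C: 25746 kJ/h
Q = ΔH = 38315 kJ/h = 10.643 kW
Heat supplied = 10643 W

Q_in = 10600 W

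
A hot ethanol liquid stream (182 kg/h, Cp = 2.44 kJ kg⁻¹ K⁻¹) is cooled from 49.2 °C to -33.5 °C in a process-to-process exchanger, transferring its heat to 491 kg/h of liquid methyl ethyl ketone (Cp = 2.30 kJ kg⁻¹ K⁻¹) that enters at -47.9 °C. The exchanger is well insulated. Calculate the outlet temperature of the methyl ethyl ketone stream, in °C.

Heat released by hot stream: Q = 182 × 2.44 × (49.2 − -33.5) = 36725 kJ/h
Energy balance on cold side (adiabatic exchanger): Q = ṁ_c·Cp_c·(T_c,out − T_c,in)
T_c,out = -47.9 + 36725/(491 × 2.30) = -15.379 °C

T_c,out = -15.4 °C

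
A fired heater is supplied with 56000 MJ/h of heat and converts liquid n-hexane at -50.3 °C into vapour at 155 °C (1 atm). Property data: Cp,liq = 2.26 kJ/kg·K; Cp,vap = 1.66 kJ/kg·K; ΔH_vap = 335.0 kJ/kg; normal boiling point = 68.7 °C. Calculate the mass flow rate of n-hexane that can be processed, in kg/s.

Δh = 2.26×(68.7−-50.3) + 335.0 + 1.66×(155−68.7) = 747.2 kJ/kg
Q = 56000 MJ/h = 15556 kJ/s = 15556 kJ/s
ṁ = Q/Δh = 15556 / 747.2 = 20.819 kg/s

ṁ = 20.8 kg/s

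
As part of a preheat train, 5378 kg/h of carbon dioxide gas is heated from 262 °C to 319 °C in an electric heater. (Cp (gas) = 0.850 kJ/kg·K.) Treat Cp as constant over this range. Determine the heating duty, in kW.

Q = ṁ·Cp·ΔT = 5378 × 0.850 × (319 − 262) = 260560 kJ/h
Converting: 260560 / 3600 s = 72.379 kW

Q = 72.4 kW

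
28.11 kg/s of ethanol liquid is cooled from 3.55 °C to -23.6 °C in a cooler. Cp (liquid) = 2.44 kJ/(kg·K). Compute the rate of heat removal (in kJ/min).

Q = ṁ·Cp·ΔT = 28.11 × 2.44 × (-23.6 − 3.55) = -1862.2 kJ/s
Cooling duty = 111730 kJ/min

Q_c = 112000 kJ/min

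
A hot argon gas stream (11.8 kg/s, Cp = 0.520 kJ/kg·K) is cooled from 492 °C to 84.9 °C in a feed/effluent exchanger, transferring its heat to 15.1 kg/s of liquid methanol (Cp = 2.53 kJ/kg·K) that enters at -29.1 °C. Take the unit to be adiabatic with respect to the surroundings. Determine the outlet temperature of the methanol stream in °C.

T_c,out = 36.3 °C

Heat released by hot stream: Q = 11.8 × 0.520 × (492 − 84.9) = 2498 kJ/s
Energy balance on cold side (adiabatic exchanger): Q = ṁ_c·Cp_c·(T_c,out − T_c,in)
T_c,out = -29.1 + 2498/(15.1 × 2.53) = 36.287 °C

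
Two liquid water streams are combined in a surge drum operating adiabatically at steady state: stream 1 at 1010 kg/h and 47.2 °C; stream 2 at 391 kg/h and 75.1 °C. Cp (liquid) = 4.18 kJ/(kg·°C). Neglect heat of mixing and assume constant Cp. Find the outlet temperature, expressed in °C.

Adiabatic, steady state ⇒ Σ ṁᵢCp,ᵢ(T_out − Tᵢ) = 0
T_out = Σ ṁᵢCp,ᵢTᵢ / Σ ṁᵢCp,ᵢ
      = 322010 / 5856.2 = 54.987 °C

T_out = 55.0 °C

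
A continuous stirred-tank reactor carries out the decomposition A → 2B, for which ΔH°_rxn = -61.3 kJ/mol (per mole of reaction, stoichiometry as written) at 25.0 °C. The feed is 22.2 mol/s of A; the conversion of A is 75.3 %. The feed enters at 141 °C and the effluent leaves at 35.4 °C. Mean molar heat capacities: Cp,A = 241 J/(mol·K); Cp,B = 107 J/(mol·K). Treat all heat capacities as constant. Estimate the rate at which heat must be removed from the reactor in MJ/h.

Extent of reaction ξ = 0.753 × 22.2 = 16.717 mol/s
Reaction term: ξ·ΔH°_rxn = 16.717 × -61.3 = -1024.7 kJ/s
Sensible, feed 141→25 °C: -620.62 kJ/s
Outlet flows (mol/s): A 5.4834, B 33.433
Sensible, products 25→35.4 °C: 50.948 kJ/s
Q = ΔH = -1594.4 kJ/s = -1594.4 kW
Heat removed = 5739.8 MJ/h

Q_out = 5740 MJ/h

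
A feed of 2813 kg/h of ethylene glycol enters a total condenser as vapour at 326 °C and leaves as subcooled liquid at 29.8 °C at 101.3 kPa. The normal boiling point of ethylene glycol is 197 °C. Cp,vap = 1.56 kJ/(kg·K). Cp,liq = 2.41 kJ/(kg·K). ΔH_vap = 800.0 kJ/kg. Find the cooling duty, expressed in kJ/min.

vapour 326→197 °C: -201.24 kJ/kg
condensation at 197 °C: -800 kJ/kg
liquid 197→29.8 °C: -402.95 kJ/kg
Δh = -201.24 + -800 + -402.95 = -1404.2 kJ/kg
Q = ṁ·Δh = 2813 kg/h × -1404.2 kJ/kg = -3.95e+06 kJ/h
|Q| = 1097.2 kW = 65833 kJ/min

Q_c = 65800 kJ/min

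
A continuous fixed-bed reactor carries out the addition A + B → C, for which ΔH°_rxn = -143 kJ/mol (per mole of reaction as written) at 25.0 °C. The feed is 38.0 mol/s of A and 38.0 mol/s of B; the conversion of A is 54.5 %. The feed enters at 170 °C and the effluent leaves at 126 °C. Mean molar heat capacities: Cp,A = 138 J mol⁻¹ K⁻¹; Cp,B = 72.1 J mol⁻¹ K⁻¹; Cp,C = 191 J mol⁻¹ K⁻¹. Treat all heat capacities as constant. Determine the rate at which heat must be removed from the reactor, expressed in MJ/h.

Extent of reaction ξ = 0.545 × 38.0 = 20.71 mol/s
Reaction term: ξ·ΔH°_rxn = 20.71 × -143 = -2961.5 kJ/s
Sensible, feed 170→25 °C: -1157.7 kJ/s
Outlet flows (mol/s): A 17.29, B 17.29, C 20.71
Sensible, products 25→126 °C: 766.41 kJ/s
Q = ΔH = -3352.8 kJ/s = -3352.8 kW
Heat removed = 12070 MJ/h

Q_out = 12100 MJ/h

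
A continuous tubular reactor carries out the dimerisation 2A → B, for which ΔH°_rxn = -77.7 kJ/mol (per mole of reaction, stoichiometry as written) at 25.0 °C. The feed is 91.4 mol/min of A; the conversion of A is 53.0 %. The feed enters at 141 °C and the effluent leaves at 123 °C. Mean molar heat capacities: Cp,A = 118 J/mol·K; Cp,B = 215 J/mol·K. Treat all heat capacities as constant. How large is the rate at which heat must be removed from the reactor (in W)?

Q_out = 35400 W

Extent of reaction ξ = 0.530 × 91.4 / 2 = 24.221 mol/min
Reaction term: ξ·ΔH°_rxn = 24.221 × -77.7 = -1882 kJ/min
Sensible, feed 141→25 °C: -1251.1 kJ/min
Outlet flows (mol/min): A 42.958, B 24.221
Sensible, products 25→123 °C: 1007.1 kJ/min
Q = ΔH = -2126 kJ/min = -35.433 kW
Heat removed = 35433 W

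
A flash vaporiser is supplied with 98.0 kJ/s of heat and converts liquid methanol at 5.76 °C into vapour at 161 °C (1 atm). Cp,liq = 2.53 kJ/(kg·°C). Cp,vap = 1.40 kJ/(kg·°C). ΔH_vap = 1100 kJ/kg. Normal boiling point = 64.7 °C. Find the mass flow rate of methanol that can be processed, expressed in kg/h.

Δh = 2.53×(64.7−5.76) + 1100 + 1.40×(161−64.7) = 1383.9 kJ/kg
Q = 98.0 kJ/s = 98 kJ/s = 352800 kJ/h
ṁ = Q/Δh = 352800 / 1383.9 = 254.92 kg/h

ṁ = 255 kg/h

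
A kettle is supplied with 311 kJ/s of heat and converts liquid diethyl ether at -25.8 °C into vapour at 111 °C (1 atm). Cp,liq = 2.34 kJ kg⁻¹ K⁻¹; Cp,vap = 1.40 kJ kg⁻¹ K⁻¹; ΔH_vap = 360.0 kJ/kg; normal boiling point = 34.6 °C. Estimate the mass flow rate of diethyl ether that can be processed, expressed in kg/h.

Δh = 2.34×(34.6−-25.8) + 360.0 + 1.40×(111−34.6) = 608.3 kJ/kg
Q = 311 kJ/s = 311 kJ/s = 1.1196e+06 kJ/h
ṁ = Q/Δh = 1.1196e+06 / 608.3 = 1840.6 kg/h

ṁ = 1840 kg/h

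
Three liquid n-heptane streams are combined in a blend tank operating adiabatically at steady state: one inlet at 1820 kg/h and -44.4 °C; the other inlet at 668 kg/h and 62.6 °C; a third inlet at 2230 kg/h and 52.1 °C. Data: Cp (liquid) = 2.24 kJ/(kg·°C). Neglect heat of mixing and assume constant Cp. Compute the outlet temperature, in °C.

Adiabatic, steady state ⇒ Σ ṁᵢCp,ᵢ(T_out − Tᵢ) = 0
T_out = Σ ṁᵢCp,ᵢTᵢ / Σ ṁᵢCp,ᵢ
      = 172910 / 10568 = 16.361 °C

T_out = 16.4 °C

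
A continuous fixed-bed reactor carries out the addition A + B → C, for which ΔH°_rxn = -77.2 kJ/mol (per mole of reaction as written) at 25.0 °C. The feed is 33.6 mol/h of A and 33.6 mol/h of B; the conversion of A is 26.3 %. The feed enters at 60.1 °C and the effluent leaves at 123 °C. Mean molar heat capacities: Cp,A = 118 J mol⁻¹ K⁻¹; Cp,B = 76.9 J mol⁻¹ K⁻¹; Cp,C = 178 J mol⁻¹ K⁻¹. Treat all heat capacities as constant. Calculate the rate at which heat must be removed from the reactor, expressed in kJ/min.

Extent of reaction ξ = 0.263 × 33.6 = 8.8368 mol/h
Reaction term: ξ·ΔH°_rxn = 8.8368 × -77.2 = -682.2 kJ/h
Sensible, feed 60.1→25 °C: -229.86 kJ/h
Outlet flows (mol/h): A 24.763, B 24.763, C 8.8368
Sensible, products 25→123 °C: 627.13 kJ/h
Q = ΔH = -284.93 kJ/h = -0.079146 kW
Heat removed = 4.7488 kJ/min

Q_out = 4.75 kJ/min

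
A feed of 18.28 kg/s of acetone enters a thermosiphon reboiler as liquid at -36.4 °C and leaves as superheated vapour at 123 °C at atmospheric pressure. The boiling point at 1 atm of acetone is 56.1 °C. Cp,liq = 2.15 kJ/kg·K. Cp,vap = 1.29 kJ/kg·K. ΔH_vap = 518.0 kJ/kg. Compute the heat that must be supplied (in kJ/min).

liquid -36.4→56.1 °C: 198.88 kJ/kg
vaporisation at 56.1 °C: 518 kJ/kg
vapour 56.1→123 °C: 86.301 kJ/kg
Δh = 198.88 + 518 + 86.301 = 803.18 kJ/kg
Q = ṁ·Δh = 18.28 kg/s × 803.18 kJ/kg = 14682 kJ/s
|Q| = 14682 kW = 880920 kJ/min

Q = 881000 kJ/min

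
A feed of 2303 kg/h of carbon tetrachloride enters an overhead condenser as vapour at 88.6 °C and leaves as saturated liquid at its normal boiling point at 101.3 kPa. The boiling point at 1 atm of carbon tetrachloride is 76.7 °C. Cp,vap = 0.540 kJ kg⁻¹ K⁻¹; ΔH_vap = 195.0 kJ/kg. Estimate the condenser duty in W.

Q_c = 129000 W

vapour 88.6→76.7 °C: -6.426 kJ/kg
condensation at 76.7 °C: -195 kJ/kg
Δh = -6.426 + -195 = -201.43 kJ/kg
Q = ṁ·Δh = 2303 kg/h × -201.43 kJ/kg = -463880 kJ/h
|Q| = 128.86 kW = 128860 W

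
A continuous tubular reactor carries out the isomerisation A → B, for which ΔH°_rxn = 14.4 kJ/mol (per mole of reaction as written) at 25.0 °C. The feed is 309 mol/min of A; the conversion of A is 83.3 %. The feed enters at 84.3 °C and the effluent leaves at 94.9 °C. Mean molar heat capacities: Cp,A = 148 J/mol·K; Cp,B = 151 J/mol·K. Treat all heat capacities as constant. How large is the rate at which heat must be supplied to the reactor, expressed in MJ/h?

Q_in = 255 MJ/h

Extent of reaction ξ = 0.833 × 309 = 257.4 mol/min
Reaction term: ξ·ΔH°_rxn = 257.4 × 14.4 = 3706.5 kJ/min
Sensible, feed 84.3→25 °C: -2711.9 kJ/min
Outlet flows (mol/min): A 51.603, B 257.4
Sensible, products 25→94.9 °C: 3250.6 kJ/min
Q = ΔH = 4245.3 kJ/min = 70.754 kW
Heat supplied = 254.72 MJ/h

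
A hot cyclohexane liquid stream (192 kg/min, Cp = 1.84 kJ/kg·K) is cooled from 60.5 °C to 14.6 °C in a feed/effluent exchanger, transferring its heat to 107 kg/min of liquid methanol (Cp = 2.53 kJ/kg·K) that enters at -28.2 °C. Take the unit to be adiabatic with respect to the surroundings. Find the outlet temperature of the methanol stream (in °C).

Heat released by hot stream: Q = 192 × 1.84 × (60.5 − 14.6) = 16216 kJ/min
Energy balance on cold side (adiabatic exchanger): Q = ṁ_c·Cp_c·(T_c,out − T_c,in)
T_c,out = -28.2 + 16216/(107 × 2.53) = 31.7 °C

T_c,out = 31.7 °C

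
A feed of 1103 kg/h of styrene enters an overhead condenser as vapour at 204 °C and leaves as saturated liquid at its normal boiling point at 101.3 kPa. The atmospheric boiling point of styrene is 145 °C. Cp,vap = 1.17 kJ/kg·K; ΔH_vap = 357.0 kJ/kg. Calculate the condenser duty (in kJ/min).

Q_c = 7830 kJ/min

vapour 204→145 °C: -69.03 kJ/kg
condensation at 145 °C: -357 kJ/kg
Δh = -69.03 + -357 = -426.03 kJ/kg
Q = ṁ·Δh = 1103 kg/h × -426.03 kJ/kg = -469910 kJ/h
|Q| = 130.53 kW = 7831.9 kJ/min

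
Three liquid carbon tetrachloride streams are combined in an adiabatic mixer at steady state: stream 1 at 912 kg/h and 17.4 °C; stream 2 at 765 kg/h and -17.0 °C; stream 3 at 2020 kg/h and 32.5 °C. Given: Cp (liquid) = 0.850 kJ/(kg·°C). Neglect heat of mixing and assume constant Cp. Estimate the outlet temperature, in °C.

T_out = 18.5 °C

Adiabatic, steady state ⇒ Σ ṁᵢCp,ᵢ(T_out − Tᵢ) = 0
T_out = Σ ṁᵢCp,ᵢTᵢ / Σ ṁᵢCp,ᵢ
      = 58237 / 3142.4 = 18.532 °C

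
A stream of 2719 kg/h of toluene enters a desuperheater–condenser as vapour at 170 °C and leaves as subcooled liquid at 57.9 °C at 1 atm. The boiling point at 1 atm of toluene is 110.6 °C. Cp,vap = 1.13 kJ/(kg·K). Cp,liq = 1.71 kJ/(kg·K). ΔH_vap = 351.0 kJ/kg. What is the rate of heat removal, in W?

vapour 170→110.6 °C: -67.122 kJ/kg
condensation at 110.6 °C: -351 kJ/kg
liquid 110.6→57.9 °C: -90.117 kJ/kg
Δh = -67.122 + -351 + -90.117 = -508.24 kJ/kg
Q = ṁ·Δh = 2719 kg/h × -508.24 kJ/kg = -1.3819e+06 kJ/h
|Q| = 383.86 kW = 383860 W

Q_c = 384000 W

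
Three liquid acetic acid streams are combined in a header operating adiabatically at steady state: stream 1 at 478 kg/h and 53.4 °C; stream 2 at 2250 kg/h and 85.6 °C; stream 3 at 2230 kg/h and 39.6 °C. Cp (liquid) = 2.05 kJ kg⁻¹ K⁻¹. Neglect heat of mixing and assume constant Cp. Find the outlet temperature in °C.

Adiabatic, steady state ⇒ Σ ṁᵢCp,ᵢ(T_out − Tᵢ) = 0
Σ ṁᵢCp,ᵢTᵢ = 478×2.05×53.4 + 2250×2.05×85.6 + 2230×2.05×39.6 = 628190
Σ ṁᵢCp,ᵢ = 478×2.05 + 2250×2.05 + 2230×2.05 = 10164
T_out = 628190 / 10164 = 61.806 °C

T_out = 61.8 °C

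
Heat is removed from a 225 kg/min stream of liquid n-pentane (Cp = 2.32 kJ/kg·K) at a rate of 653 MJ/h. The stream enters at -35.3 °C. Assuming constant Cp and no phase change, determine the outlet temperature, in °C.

T_out = -56.1 °C

Q = 653 MJ/h = 10883 kJ/min
ΔT = Q/(ṁ·Cp) = 10883/(225×2.32) = 20.849 K
T_out = -35.3 − 20.849 = -56.149 °C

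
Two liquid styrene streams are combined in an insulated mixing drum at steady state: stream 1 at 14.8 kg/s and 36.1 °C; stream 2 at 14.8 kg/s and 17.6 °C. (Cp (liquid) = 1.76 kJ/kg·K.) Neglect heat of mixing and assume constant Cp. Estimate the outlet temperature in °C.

T_out = 26.9 °C

No heat crosses the boundary, so H_out = H_in.
T_out = Σ ṁᵢCp,ᵢTᵢ / Σ ṁᵢCp,ᵢ
      = 1398.8 / 52.096 = 26.85 °C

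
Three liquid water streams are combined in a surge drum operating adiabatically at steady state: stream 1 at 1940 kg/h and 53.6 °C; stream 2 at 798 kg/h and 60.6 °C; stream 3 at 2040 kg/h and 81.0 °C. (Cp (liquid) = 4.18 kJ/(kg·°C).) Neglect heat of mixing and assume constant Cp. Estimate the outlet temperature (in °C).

No heat crosses the boundary, so H_out = H_in.
T_out = Σ ṁᵢCp,ᵢTᵢ / Σ ṁᵢCp,ᵢ
      = 1.3275e+06 / 19972 = 66.468 °C

T_out = 66.5 °C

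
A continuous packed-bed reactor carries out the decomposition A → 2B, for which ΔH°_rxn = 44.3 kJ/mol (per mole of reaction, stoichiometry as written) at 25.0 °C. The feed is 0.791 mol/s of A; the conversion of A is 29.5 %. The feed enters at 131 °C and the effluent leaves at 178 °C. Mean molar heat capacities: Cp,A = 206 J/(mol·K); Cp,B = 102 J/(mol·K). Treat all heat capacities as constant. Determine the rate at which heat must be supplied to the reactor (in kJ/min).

Extent of reaction ξ = 0.295 × 0.791 = 0.23334 mol/s
Reaction term: ξ·ΔH°_rxn = 0.23334 × 44.3 = 10.337 kJ/s
Sensible, feed 131→25 °C: -17.272 kJ/s
Outlet flows (mol/s): A 0.55766, B 0.46669
Sensible, products 25→178 °C: 24.859 kJ/s
Q = ΔH = 17.924 kJ/s = 17.924 kW
Heat supplied = 1075.5 kJ/min

Q_in = 1080 kJ/min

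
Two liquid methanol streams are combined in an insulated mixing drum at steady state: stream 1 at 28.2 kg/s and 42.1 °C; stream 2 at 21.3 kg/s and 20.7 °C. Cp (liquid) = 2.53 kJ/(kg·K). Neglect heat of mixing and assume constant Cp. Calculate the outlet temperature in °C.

No heat crosses the boundary, so H_out = H_in.
T_out = Σ ṁᵢCp,ᵢTᵢ / Σ ṁᵢCp,ᵢ
      = 4119.2 / 125.23 = 32.892 °C

T_out = 32.9 °C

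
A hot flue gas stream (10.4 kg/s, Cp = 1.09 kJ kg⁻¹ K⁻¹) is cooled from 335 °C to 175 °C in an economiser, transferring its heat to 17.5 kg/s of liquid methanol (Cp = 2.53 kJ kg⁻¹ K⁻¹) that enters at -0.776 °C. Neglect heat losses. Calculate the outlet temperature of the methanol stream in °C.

Heat released by hot stream: Q = 10.4 × 1.09 × (335 − 175) = 1813.8 kJ/s
Energy balance on cold side (adiabatic exchanger): Q = ṁ_c·Cp_c·(T_c,out − T_c,in)
T_c,out = -0.776 + 1813.8/(17.5 × 2.53) = 40.19 °C

T_c,out = 40.2 °C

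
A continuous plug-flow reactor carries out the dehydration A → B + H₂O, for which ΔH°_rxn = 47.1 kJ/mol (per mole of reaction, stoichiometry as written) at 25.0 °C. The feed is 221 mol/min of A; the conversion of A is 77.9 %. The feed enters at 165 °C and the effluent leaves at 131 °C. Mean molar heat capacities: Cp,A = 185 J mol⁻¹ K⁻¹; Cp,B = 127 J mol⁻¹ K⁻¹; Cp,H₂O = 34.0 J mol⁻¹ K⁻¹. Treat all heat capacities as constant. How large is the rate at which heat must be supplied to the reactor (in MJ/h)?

Q_in = 377 MJ/h

Extent of reaction ξ = 0.779 × 221 = 172.16 mol/min
Reaction term: ξ·ΔH°_rxn = 172.16 × 47.1 = 8108.7 kJ/min
Sensible, feed 165→25 °C: -5723.9 kJ/min
Outlet flows (mol/min): A 48.841, B 172.16, H₂O 172.16
Sensible, products 25→131 °C: 3895.8 kJ/min
Q = ΔH = 6280.6 kJ/min = 104.68 kW
Heat supplied = 376.84 MJ/h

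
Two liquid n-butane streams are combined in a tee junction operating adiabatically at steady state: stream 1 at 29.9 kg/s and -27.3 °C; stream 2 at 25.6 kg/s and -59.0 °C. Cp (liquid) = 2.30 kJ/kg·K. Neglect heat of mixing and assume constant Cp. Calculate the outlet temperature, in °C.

T_out = -41.9 °C

Adiabatic, steady state ⇒ Σ ṁᵢCp,ᵢ(T_out − Tᵢ) = 0
T_out = Σ ṁᵢCp,ᵢTᵢ / Σ ṁᵢCp,ᵢ
      = -5351.3 / 127.65 = -41.922 °C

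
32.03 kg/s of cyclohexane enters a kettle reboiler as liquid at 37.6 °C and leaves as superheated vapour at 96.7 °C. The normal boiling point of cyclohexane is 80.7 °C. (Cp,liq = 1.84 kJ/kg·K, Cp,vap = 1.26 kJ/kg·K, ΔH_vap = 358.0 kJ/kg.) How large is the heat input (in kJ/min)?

Q = 879000 kJ/min

liquid 37.6→80.7 °C: 79.304 kJ/kg
vaporisation at 80.7 °C: 358 kJ/kg
vapour 80.7→96.7 °C: 20.16 kJ/kg
Δh = 79.304 + 358 + 20.16 = 457.46 kJ/kg
Q = ṁ·Δh = 32.03 kg/s × 457.46 kJ/kg = 14653 kJ/s
|Q| = 14653 kW = 879150 kJ/min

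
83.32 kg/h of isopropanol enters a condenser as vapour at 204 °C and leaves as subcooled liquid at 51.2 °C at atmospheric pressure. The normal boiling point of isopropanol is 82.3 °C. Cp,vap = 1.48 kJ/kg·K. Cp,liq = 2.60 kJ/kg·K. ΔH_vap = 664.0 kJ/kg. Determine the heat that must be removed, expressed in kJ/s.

vapour 204→82.3 °C: -180.12 kJ/kg
condensation at 82.3 °C: -664 kJ/kg
liquid 82.3→51.2 °C: -80.86 kJ/kg
Δh = -180.12 + -664 + -80.86 = -924.98 kJ/kg
Q = ṁ·Δh = 83.32 kg/h × -924.98 kJ/kg = -77069 kJ/h
|Q| = 21.408 kW

Q_c = 21.4 kJ/s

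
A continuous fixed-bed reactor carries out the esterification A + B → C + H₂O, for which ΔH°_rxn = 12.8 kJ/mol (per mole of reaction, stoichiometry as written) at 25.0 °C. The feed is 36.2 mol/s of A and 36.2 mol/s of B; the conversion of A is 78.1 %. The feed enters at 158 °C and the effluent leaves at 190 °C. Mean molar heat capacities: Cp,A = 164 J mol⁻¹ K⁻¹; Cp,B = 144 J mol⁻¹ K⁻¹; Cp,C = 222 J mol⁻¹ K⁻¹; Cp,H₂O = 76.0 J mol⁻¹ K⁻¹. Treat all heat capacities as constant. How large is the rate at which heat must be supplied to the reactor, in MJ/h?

Extent of reaction ξ = 0.781 × 36.2 = 28.272 mol/s
Reaction term: ξ·ΔH°_rxn = 28.272 × 12.8 = 361.88 kJ/s
Sensible, feed 158→25 °C: -1482.9 kJ/s
Outlet flows (mol/s): A 7.9278, B 7.9278, C 28.272, H₂O 28.272
Sensible, products 25→190 °C: 1793 kJ/s
Q = ΔH = 672.02 kJ/s = 672.02 kW
Heat supplied = 2419.3 MJ/h

Q_in = 2420 MJ/h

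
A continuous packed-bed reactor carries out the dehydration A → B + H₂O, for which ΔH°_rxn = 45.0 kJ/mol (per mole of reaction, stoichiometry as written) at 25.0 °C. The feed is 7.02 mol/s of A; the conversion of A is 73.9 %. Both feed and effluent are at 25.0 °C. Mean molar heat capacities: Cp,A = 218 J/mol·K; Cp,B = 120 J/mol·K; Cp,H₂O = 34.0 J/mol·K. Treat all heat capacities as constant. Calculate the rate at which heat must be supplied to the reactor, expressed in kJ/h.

Q_in = 840000 kJ/h

Extent of reaction ξ = 0.739 × 7.02 = 5.1878 mol/s
Reaction term: ξ·ΔH°_rxn = 5.1878 × 45.0 = 233.45 kJ/s
Q = ΔH = 233.45 kJ/s = 233.45 kW
Heat supplied = 840420 kJ/h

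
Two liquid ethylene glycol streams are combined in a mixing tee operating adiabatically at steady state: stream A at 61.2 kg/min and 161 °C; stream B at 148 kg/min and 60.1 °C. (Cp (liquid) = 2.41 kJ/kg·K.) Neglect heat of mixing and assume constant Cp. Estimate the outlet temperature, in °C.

Energy balance with Q = 0: Σ ṁᵢCp,ᵢ(T_out − Tᵢ) = 0
Σ ṁᵢCp,ᵢTᵢ = 61.2×2.41×161 + 148×2.41×60.1 = 45183
Σ ṁᵢCp,ᵢ = 61.2×2.41 + 148×2.41 = 504.17
T_out = 45183 / 504.17 = 89.618 °C

T_out = 89.6 °C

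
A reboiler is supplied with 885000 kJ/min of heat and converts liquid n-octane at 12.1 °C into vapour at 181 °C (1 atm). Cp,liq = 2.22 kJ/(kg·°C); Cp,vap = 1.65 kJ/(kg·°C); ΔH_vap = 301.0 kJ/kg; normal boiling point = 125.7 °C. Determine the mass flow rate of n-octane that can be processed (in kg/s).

Δh = 2.22×(125.7−12.1) + 301.0 + 1.65×(181−125.7) = 644.44 kJ/kg
Q = 885000 kJ/min = 14750 kJ/s = 14750 kJ/s
ṁ = Q/Δh = 14750 / 644.44 = 22.888 kg/s

ṁ = 22.9 kg/s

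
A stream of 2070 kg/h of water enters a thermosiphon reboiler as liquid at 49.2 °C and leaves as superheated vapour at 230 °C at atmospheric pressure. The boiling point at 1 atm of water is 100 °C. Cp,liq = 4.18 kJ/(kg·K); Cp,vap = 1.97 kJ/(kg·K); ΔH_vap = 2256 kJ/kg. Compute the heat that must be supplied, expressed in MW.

Q = 1.57 MW

liquid 49.2→100 °C: 212.34 kJ/kg
vaporisation at 100 °C: 2256 kJ/kg
vapour 100→230 °C: 256.1 kJ/kg
Δh = 212.34 + 2256 + 256.1 = 2724.4 kJ/kg
Q = ṁ·Δh = 2070 kg/h × 2724.4 kJ/kg = 5.6396e+06 kJ/h
|Q| = 1566.6 kW = 1.5666 MW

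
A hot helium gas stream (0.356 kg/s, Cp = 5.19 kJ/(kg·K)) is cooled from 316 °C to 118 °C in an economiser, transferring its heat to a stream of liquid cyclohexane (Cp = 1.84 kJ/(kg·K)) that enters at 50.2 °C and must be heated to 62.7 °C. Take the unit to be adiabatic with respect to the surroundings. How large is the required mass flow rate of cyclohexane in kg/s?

Heat released by hot stream: Q = 0.356 × 5.19 × (316 − 118) = 365.83 kJ/s
Energy balance on cold side (adiabatic exchanger): Q = ṁ_c·Cp_c·(T_c,out − T_c,in)
ṁ_c = 365.83 / [1.84 × (62.7 − 50.2)] = 15.906 kg/s

ṁ_c = 15.9 kg/s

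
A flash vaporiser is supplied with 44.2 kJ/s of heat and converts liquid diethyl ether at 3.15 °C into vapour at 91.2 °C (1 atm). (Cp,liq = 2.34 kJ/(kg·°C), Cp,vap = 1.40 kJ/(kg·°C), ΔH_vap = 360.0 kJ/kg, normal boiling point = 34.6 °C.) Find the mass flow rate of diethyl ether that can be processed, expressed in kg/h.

ṁ = 310 kg/h

Δh = 2.34×(34.6−3.15) + 360.0 + 1.40×(91.2−34.6) = 512.83 kJ/kg
Q = 44.2 kJ/s = 44.2 kJ/s = 159120 kJ/h
ṁ = Q/Δh = 159120 / 512.83 = 310.28 kg/h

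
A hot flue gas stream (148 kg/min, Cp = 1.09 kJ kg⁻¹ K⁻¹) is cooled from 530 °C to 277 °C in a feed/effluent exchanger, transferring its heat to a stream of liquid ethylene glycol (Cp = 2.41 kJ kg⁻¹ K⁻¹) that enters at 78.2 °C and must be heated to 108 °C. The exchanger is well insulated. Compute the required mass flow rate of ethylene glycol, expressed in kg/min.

ṁ_c = 568 kg/min

Heat released by hot stream: Q = 148 × 1.09 × (530 − 277) = 40814 kJ/min
Energy balance on cold side (adiabatic exchanger): Q = ṁ_c·Cp_c·(T_c,out − T_c,in)
ṁ_c = 40814 / [2.41 × (108 − 78.2)] = 568.3 kg/min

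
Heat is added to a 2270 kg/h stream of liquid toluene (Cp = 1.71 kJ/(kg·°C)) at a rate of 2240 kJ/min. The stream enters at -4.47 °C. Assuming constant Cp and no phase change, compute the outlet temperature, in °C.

Q = 2240 kJ/min = 134400 kJ/h
ΔT = Q/(ṁ·Cp) = 134400/(2270×1.71) = 34.624 K
T_out = -4.47 + 34.624 = 30.154 °C

T_out = 30.2 °C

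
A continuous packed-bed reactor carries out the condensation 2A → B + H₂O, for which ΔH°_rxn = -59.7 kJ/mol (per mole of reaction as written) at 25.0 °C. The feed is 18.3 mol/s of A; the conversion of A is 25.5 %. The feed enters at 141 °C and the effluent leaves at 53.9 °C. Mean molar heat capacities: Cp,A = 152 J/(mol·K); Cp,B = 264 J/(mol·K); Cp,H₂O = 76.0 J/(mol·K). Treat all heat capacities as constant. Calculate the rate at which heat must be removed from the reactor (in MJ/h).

Extent of reaction ξ = 0.255 × 18.3 / 2 = 2.3333 mol/s
Reaction term: ξ·ΔH°_rxn = 2.3333 × -59.7 = -139.3 kJ/s
Sensible, feed 141→25 °C: -322.67 kJ/s
Outlet flows (mol/s): A 13.634, B 2.3333, H₂O 2.3333
Sensible, products 25→53.9 °C: 82.816 kJ/s
Q = ΔH = -379.14 kJ/s = -379.14 kW
Heat removed = 1364.9 MJ/h

Q_out = 1360 MJ/h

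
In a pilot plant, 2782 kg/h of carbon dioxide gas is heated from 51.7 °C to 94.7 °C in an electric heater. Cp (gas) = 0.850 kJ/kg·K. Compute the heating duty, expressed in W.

Q = ṁ·Cp·ΔT = 2782 × 0.850 × (94.7 − 51.7) = 101680 kJ/h
Converting: 101680 / 3600 s = 28.245 kW
Heating duty = 28245 W

Q = 28200 W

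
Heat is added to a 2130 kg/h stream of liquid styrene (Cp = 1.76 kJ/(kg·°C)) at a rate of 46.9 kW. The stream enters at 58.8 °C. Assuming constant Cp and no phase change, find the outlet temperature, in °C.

T_out = 104 °C

Q = 46.9 kW = 168840 kJ/h
ΔT = Q/(ṁ·Cp) = 168840/(2130×1.76) = 45.038 K
T_out = 58.8 + 45.038 = 103.84 °C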